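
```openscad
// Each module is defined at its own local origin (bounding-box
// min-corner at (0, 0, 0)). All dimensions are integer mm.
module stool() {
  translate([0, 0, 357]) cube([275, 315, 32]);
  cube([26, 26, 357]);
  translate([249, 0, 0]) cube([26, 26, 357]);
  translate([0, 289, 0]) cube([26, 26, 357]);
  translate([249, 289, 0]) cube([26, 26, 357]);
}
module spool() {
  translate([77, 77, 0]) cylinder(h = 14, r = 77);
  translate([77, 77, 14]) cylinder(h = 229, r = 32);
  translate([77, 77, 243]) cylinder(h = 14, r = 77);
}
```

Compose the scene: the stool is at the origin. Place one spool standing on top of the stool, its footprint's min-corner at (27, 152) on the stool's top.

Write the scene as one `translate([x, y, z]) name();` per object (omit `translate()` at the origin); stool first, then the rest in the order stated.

stool();
translate([27, 152, 389]) spool();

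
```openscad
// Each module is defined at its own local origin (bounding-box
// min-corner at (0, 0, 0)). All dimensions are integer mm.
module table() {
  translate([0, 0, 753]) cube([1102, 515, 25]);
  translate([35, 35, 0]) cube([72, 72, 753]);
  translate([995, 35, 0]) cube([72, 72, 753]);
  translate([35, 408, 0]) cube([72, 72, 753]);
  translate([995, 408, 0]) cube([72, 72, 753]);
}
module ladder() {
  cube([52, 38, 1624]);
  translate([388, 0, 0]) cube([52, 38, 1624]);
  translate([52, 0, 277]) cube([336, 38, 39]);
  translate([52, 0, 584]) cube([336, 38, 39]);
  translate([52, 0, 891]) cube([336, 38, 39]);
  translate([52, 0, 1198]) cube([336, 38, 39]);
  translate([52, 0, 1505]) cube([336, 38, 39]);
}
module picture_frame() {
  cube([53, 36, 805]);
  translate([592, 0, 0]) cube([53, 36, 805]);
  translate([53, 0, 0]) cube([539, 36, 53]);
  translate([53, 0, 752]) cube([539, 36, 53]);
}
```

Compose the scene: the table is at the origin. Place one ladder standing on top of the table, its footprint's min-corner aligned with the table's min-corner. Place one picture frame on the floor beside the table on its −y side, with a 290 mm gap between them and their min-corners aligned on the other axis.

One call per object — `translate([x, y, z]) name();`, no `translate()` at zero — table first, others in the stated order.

table();
translate([0, 0, 778]) ladder();
translate([0, -326, 0]) picture_frame();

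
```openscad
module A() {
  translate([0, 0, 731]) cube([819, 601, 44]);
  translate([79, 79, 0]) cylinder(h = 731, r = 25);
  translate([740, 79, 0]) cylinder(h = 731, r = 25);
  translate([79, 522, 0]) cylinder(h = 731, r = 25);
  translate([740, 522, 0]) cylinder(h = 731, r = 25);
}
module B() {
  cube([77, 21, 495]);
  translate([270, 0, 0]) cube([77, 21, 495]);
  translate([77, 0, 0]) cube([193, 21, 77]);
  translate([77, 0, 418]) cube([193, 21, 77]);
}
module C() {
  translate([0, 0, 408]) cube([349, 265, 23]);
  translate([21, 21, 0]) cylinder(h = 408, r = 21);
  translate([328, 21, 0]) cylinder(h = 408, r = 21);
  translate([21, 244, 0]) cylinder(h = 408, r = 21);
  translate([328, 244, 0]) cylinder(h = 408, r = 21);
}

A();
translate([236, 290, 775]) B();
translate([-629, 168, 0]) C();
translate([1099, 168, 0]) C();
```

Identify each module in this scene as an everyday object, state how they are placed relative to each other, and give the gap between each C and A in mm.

A is a table. B is a picture frame. C is a stool. The picture frame is on top of the table, centred. Two stools sit around the table at the −x, +x sides. The gap between each stool and the table is 280 mm.

Each stool's nearest face is 280 mm from the table's bounding box.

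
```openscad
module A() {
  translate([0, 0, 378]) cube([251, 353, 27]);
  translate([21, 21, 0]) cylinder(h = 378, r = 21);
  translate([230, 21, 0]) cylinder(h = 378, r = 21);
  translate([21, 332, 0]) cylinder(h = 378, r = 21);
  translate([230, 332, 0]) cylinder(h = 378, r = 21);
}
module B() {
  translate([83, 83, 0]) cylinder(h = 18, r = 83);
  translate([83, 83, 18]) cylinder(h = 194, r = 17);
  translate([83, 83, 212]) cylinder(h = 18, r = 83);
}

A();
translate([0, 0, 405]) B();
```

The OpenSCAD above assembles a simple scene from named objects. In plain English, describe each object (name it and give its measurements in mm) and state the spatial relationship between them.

A is a four-legged stool. The seat is 251×353 mm, 27 mm thick, top at z = 405 mm. It stands on four round legs, each 42 mm in diameter, from z = 0 to the seat underside, each leg's axis is inset half a diameter from the nearest pair of seat edges (so the leg's bounding box is flush with the corner).

B is a spool: two coaxial disc flanges of radius 83 mm and thickness 18 mm, joined by a core cylinder of radius 17 mm and height 194 mm. The lower flange rests on z = 0 and the three cylinders share a vertical axis.

The spool is on top of the stool.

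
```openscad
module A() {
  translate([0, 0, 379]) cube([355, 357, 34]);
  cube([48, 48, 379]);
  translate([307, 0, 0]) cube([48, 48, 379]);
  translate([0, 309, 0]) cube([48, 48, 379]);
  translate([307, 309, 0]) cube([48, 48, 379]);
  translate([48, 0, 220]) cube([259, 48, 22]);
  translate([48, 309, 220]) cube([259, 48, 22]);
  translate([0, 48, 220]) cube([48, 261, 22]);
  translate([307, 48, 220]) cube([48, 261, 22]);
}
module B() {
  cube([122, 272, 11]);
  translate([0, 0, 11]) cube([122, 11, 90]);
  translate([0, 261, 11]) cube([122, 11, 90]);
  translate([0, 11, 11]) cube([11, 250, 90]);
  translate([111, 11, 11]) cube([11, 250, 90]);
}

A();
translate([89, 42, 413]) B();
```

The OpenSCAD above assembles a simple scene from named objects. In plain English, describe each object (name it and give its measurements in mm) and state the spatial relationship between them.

A is a four-legged stool. The seat is a 355×357×34 mm slab whose top surface is at z = 413 mm; four square legs, each 48×48 mm in cross-section, run from the floor (z = 0) to the underside of the seat, each flush with a corner of the seat. Four stretchers, 48 mm wide and 22 mm tall, connect adjacent legs with their undersides at z = 220 mm, each running between the inner faces of the legs it joins and aligned with the legs' outer faces on the other axis.

B is an open storage box with external size 122×272×101 mm and wall thickness 11 mm (the base is also 11 mm thick). The base covers the whole footprint; the four walls stand on the base, with the y-facing walls full-width and the x-facing walls fitting between their inner faces.

The open box is on top of the stool.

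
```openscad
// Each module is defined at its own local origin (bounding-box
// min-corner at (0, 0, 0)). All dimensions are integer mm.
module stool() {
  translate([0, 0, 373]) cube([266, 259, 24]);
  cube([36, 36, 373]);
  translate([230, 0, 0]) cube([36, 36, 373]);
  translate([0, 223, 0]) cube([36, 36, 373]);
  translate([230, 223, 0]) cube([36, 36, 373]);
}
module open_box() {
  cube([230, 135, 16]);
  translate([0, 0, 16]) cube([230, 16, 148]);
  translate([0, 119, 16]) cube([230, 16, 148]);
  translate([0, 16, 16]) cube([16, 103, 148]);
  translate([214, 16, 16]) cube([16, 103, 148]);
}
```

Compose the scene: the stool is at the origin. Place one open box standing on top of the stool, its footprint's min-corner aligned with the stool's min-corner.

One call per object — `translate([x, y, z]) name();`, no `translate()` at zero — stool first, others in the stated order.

stool();
translate([0, 0, 397]) open_box();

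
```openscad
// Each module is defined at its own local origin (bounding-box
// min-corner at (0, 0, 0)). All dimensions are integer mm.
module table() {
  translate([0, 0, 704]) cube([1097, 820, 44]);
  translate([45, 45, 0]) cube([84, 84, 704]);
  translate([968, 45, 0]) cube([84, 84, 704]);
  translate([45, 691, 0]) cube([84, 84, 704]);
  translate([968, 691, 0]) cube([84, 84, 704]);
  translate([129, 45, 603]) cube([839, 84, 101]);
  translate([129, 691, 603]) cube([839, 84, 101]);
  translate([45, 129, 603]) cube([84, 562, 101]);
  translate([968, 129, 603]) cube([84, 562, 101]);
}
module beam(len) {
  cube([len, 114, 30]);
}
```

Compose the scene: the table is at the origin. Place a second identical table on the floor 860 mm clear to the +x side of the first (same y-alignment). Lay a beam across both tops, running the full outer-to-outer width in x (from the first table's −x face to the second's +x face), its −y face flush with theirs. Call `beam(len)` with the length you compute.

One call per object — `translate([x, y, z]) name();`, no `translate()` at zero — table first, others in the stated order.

table();
translate([1957, 0, 0]) table();
translate([0, 0, 748]) beam(3054);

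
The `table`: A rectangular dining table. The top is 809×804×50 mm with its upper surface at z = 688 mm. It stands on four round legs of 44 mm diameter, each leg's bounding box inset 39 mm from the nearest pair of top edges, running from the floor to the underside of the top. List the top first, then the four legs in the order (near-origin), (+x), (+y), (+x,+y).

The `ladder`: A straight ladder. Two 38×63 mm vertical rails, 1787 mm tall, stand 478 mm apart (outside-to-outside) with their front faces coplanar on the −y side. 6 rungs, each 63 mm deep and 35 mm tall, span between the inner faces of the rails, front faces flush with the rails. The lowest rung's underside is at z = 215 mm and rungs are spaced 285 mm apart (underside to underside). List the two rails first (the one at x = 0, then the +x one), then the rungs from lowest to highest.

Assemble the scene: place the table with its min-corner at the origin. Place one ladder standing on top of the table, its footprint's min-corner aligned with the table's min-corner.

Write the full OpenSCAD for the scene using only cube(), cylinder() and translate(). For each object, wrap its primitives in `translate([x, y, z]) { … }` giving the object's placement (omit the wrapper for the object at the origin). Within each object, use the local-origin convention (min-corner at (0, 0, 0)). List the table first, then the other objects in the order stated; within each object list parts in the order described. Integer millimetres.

translate([0, 0, 638]) cube([809, 804, 50]);
translate([61, 61, 0]) cylinder(h = 638, r = 22);
translate([748, 61, 0]) cylinder(h = 638, r = 22);
translate([61, 743, 0]) cylinder(h = 638, r = 22);
translate([748, 743, 0]) cylinder(h = 638, r = 22);
translate([0, 0, 688]) {
  cube([38, 63, 1787]);
  translate([440, 0, 0]) cube([38, 63, 1787]);
  translate([38, 0, 215]) cube([402, 63, 35]);
  translate([38, 0, 500]) cube([402, 63, 35]);
  translate([38, 0, 785]) cube([402, 63, 35]);
  translate([38, 0, 1070]) cube([402, 63, 35]);
  translate([38, 0, 1355]) cube([402, 63, 35]);
  translate([38, 0, 1640]) cube([402, 63, 35]);
}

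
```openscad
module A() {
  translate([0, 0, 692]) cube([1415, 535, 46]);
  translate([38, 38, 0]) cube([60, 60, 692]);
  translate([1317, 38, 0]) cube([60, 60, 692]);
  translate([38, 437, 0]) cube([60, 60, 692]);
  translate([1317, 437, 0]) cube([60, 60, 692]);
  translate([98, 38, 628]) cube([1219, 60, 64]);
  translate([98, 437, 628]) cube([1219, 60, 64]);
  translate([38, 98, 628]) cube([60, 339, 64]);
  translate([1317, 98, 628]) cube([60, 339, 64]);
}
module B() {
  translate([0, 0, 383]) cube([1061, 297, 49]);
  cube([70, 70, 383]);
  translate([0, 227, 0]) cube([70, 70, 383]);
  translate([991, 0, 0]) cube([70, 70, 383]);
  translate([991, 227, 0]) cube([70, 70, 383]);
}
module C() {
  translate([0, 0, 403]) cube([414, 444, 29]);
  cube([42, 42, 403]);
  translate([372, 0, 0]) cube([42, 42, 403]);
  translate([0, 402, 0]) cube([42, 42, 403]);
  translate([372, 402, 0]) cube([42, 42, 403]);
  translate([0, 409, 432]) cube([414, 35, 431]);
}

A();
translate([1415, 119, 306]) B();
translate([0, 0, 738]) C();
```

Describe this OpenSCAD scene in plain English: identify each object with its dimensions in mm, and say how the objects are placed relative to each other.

A is a table: top 1415 mm (x) × 535 mm (y), 46 mm thick, upper face at z = 738 mm, on four 60×60 mm square legs, each inset 38 mm from the nearest pair of top edges, running from z = 0 to the bottom of the top. Four apron rails, 60 mm thick and 64 mm tall, run between adjacent legs with their top edges flush with the underside of the top and their outer faces flush with the legs' outer faces.

B is a long wooden bench with a 1061 mm (x) × 297 mm (y) seat, 49 mm thick, its top surface 432 mm above the floor. Four 70 mm square legs at the seat corners, flush with the edges, run from z = 0 to the seat underside.

C is a chair. The seat is a 414×444×29 mm slab with its top at z = 432 mm, on four 42×42 mm corner legs (flush with the seat edges, standing on z = 0). A flat backrest 35 mm thick, 431 mm tall, spans the full seat width and rises from the seat top along its +y edge, rear face flush with the rear of the seat.

The bench is beside the table with their tops flush at z = 738. The chair is on top of the table.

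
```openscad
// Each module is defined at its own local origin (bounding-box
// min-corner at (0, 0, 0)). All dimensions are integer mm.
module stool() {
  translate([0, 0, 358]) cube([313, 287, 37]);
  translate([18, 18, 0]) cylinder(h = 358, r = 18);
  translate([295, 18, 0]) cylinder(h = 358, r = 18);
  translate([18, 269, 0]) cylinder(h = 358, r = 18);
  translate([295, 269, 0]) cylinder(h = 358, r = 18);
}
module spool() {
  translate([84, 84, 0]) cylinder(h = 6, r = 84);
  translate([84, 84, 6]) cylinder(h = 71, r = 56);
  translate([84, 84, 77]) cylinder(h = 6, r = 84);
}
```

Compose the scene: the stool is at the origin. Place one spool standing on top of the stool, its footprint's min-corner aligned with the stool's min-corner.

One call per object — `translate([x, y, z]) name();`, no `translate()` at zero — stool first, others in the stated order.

stool();
translate([0, 0, 395]) spool();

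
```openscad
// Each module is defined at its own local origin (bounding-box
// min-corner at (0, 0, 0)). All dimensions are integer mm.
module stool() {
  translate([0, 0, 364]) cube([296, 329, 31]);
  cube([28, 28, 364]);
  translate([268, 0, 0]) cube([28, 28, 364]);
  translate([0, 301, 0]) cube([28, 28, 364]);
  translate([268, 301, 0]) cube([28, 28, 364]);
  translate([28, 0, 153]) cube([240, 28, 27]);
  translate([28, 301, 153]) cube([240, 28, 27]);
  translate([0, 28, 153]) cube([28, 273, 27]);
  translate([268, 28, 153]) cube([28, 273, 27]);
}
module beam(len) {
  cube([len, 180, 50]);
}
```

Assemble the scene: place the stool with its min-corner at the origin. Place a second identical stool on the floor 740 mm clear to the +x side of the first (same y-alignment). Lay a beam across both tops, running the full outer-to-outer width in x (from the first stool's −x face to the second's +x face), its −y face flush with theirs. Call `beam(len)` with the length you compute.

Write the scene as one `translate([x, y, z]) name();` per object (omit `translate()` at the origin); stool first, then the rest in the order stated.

stool();
translate([1036, 0, 0]) stool();
translate([0, 0, 395]) beam(1332);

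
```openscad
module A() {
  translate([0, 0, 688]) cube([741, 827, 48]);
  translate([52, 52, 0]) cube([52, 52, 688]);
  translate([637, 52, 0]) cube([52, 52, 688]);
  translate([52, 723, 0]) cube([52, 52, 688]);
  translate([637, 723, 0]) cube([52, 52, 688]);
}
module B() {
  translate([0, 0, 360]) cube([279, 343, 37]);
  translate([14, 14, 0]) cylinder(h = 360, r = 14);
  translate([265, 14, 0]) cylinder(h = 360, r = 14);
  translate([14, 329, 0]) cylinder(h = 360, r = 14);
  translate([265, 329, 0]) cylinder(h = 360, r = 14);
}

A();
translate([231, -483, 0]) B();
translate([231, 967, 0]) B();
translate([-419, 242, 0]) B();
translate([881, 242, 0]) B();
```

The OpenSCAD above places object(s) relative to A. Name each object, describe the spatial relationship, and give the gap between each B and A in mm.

A is a table. B is a stool. Four stools sit around the table at the −y, +y, −x, +x sides. The gap between each stool and the table is 140 mm.

Each stool's nearest face is 140 mm from the table's bounding box.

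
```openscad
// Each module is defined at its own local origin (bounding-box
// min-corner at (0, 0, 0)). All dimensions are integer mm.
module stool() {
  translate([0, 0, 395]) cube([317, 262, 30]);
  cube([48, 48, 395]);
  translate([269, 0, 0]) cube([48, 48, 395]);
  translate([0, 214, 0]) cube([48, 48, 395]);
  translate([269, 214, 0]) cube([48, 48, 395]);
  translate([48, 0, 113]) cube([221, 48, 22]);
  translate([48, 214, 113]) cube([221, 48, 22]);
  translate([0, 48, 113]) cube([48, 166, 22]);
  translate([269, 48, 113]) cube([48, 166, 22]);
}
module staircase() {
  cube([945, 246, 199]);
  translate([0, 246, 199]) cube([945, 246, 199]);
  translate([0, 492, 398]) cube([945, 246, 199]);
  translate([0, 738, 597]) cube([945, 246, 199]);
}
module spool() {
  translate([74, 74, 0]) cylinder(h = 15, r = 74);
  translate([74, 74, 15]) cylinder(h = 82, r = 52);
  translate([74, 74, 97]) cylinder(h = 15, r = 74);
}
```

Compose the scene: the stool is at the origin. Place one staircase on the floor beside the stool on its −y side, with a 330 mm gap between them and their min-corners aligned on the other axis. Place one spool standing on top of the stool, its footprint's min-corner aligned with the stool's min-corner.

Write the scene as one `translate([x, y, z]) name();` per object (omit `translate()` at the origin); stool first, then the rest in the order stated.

stool();
translate([0, -1314, 0]) staircase();
translate([0, 0, 425]) spool();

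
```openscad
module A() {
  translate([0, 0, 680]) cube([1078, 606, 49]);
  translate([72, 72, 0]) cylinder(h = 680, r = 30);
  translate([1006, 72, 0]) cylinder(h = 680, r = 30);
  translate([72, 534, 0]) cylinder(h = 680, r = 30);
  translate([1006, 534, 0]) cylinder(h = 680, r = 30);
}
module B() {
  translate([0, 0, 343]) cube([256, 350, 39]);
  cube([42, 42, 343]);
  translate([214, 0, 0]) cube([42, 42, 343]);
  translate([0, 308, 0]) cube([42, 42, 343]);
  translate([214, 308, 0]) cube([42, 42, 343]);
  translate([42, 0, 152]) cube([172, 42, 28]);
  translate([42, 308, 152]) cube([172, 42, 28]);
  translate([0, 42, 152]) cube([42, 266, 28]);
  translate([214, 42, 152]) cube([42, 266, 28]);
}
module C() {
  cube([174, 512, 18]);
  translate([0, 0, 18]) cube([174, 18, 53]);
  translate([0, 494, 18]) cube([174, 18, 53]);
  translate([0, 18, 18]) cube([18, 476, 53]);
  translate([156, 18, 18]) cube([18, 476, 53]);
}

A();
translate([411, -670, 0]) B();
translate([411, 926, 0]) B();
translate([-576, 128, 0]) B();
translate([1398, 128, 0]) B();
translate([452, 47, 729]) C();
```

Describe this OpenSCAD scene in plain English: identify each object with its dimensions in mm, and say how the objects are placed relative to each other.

A is a rectangular dining table. The top is 1078×606×49 mm with its upper surface at z = 729 mm. It stands on four round legs of 60 mm diameter, each leg's bounding box inset 42 mm from the nearest pair of top edges, running from the floor to the underside of the top.

B is a four-legged stool. The seat is 256×350 mm, 39 mm thick, top at z = 382 mm. It stands on four square legs, each 42×42 mm in cross-section, from z = 0 to the seat underside, each flush with a corner of the seat. Four stretchers, 42 mm wide and 28 mm tall, connect adjacent legs with their undersides at z = 152 mm, each running between the inner faces of the legs it joins and aligned with the legs' outer faces on the other axis.

C is an open storage box with external size 174×512×71 mm and wall thickness 18 mm (the base is also 18 mm thick). The base covers the whole footprint; the four walls stand on the base, with the y-facing walls full-width and the x-facing walls fitting between their inner faces.

Four stools sit around the table at the −y, +y, −x, +x sides. The open box is on top of the table, centred.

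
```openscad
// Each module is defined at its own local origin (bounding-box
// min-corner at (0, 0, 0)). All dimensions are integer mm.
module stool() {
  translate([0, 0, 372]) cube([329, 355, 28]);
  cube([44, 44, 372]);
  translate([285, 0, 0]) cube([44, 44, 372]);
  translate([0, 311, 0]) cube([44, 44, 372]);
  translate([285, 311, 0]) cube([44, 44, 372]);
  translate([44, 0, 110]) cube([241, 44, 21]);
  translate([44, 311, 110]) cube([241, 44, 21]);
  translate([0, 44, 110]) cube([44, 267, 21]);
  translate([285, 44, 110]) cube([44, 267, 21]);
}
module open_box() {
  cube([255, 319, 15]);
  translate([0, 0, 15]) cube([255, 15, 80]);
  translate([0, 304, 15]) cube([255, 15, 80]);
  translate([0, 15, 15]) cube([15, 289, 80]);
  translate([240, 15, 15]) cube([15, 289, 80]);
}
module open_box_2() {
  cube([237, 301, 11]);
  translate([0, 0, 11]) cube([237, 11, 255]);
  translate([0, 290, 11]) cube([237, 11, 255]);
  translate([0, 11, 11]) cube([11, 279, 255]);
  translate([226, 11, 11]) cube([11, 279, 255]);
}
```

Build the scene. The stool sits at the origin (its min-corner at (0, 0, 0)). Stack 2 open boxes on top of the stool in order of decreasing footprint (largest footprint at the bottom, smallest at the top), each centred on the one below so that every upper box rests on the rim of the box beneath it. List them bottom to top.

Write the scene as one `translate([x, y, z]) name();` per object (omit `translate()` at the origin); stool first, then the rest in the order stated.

stool();
translate([37, 18, 400]) open_box();
translate([46, 27, 495]) open_box_2();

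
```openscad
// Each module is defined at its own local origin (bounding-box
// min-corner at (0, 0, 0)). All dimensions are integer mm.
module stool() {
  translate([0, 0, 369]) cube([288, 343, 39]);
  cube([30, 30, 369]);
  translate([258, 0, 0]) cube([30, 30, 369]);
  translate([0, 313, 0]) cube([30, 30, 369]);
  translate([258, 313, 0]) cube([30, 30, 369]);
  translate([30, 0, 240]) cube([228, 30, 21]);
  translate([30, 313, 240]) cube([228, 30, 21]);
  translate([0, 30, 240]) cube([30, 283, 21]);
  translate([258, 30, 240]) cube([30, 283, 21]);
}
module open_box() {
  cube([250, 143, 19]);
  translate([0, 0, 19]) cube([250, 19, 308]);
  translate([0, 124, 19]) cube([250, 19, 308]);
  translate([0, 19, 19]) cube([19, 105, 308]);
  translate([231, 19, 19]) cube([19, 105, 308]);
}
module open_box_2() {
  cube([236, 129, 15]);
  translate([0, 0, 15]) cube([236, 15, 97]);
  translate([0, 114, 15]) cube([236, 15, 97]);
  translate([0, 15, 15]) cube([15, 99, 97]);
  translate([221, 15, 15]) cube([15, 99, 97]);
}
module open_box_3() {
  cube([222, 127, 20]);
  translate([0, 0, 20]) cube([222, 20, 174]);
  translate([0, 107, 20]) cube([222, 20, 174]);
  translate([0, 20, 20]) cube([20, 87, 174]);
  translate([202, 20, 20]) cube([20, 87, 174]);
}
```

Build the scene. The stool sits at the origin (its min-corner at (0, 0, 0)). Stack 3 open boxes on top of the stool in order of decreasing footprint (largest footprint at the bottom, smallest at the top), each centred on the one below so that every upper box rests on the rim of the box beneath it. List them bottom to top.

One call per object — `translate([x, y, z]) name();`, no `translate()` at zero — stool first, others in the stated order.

stool();
translate([19, 100, 408]) open_box();
translate([26, 107, 735]) open_box_2();
translate([33, 108, 847]) open_box_3();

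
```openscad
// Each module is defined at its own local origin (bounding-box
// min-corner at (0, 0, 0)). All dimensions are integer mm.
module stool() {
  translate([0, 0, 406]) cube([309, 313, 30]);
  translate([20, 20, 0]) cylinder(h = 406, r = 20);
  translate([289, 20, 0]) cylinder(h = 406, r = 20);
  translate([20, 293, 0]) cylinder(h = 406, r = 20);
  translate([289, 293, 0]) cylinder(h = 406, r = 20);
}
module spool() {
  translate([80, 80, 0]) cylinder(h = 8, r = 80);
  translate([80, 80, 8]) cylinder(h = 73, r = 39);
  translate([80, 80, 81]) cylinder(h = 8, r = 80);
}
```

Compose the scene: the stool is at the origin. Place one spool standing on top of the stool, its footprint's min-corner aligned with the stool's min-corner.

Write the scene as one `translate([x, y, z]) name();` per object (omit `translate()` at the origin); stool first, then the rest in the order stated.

stool();
translate([0, 0, 436]) spool();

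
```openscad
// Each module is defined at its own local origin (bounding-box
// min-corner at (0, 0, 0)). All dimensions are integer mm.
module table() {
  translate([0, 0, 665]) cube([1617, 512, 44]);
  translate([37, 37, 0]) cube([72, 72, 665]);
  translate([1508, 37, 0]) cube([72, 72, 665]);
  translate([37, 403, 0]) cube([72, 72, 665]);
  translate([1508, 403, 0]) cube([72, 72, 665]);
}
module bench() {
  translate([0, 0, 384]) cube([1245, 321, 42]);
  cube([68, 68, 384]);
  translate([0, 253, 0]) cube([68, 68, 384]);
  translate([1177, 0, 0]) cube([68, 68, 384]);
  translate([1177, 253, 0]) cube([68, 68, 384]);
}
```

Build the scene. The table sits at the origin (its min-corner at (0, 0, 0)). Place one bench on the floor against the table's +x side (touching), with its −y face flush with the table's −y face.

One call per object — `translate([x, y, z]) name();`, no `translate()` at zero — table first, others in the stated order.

table();
translate([1617, 0, 0]) bench();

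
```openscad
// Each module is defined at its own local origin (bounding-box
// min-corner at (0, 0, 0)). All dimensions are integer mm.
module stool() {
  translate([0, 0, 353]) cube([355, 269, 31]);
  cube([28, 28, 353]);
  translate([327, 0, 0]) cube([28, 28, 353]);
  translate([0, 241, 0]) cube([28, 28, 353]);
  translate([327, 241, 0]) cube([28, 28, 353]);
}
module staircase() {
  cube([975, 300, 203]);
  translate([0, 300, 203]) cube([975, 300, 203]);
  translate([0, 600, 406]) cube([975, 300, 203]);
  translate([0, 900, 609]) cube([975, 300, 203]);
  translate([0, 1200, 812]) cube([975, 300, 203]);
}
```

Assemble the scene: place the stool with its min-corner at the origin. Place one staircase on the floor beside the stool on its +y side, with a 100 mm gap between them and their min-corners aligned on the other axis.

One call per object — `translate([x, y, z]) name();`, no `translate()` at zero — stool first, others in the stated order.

stool();
translate([0, 369, 0]) staircase();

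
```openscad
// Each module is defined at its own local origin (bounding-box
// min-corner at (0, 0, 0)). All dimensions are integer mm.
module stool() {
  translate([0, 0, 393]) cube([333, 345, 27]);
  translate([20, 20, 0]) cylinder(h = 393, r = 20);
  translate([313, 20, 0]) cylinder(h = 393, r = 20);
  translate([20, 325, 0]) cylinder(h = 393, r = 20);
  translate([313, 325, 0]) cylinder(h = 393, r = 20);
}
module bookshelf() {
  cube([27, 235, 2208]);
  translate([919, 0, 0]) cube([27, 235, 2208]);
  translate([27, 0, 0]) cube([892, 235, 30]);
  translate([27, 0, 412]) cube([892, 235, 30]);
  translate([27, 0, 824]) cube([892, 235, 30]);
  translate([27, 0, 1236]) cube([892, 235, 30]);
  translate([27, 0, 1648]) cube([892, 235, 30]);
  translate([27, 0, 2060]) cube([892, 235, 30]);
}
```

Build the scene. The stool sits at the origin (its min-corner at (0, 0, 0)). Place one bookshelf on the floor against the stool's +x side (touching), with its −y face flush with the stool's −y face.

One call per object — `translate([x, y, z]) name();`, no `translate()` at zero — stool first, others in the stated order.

stool();
translate([333, 0, 0]) bookshelf();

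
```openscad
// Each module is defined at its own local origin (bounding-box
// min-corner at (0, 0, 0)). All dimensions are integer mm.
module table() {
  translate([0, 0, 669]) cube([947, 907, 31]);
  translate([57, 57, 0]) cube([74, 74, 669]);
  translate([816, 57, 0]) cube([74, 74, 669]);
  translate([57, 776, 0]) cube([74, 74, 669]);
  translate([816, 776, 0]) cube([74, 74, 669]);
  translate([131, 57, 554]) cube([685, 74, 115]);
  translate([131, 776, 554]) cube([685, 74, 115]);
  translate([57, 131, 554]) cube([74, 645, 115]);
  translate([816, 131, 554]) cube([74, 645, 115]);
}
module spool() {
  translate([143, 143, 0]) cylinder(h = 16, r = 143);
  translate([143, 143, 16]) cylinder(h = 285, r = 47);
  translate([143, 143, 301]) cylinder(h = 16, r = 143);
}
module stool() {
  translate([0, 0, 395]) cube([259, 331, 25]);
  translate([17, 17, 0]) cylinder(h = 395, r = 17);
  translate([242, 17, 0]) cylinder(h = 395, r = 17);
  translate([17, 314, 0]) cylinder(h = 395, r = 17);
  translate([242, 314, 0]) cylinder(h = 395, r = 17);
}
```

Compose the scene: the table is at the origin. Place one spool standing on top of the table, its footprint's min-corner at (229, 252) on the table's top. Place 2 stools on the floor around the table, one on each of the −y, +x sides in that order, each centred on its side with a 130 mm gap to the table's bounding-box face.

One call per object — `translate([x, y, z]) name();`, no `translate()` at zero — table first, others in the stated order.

table();
translate([229, 252, 700]) spool();
translate([344, -461, 0]) stool();
translate([1077, 288, 0]) stool();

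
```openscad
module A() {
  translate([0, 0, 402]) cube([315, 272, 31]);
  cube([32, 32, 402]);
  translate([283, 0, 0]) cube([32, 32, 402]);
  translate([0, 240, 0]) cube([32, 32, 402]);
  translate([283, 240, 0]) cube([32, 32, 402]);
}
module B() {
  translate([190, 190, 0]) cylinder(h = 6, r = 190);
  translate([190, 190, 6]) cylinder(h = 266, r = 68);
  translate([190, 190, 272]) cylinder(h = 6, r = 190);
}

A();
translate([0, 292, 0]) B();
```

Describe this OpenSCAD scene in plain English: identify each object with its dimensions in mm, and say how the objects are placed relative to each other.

A is a four-legged stool. The seat is 315×272 mm, 31 mm thick, top at z = 433 mm. It stands on four square legs, each 32×32 mm in cross-section, from z = 0 to the seat underside, each flush with a corner of the seat.

B is a spool: two coaxial disc flanges of radius 190 mm and thickness 6 mm, joined by a core cylinder of radius 68 mm and height 266 mm. The lower flange rests on z = 0 and the three cylinders share a vertical axis.

The spool is on the floor beside the stool on its +y side.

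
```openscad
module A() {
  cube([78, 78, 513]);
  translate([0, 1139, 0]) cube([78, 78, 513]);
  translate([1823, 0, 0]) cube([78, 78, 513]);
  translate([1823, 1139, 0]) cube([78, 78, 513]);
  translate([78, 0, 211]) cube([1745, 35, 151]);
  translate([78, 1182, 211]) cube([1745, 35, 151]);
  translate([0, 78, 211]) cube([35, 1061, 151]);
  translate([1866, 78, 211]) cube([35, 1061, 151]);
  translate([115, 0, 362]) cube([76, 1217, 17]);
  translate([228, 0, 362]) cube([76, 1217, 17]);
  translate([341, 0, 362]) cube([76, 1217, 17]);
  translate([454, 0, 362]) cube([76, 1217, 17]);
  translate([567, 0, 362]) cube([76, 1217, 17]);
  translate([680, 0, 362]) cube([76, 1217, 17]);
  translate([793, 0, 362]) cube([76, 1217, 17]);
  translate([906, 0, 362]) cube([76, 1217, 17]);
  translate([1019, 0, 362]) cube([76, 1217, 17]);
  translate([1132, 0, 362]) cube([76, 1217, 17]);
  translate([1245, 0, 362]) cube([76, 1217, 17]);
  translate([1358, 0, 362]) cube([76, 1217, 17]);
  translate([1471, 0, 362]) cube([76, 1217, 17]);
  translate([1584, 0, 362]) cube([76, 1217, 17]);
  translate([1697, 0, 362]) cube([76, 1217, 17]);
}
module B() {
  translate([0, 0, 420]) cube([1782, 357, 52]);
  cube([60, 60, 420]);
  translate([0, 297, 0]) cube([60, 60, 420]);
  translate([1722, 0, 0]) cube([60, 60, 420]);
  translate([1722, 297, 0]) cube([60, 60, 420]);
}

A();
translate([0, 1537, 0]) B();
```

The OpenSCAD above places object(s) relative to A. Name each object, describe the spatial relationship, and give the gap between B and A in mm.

The bench's nearest face is 320 mm from the bed frame's +y face.

A is a bed frame. B is a bench. The bench is on the floor beside the bed frame on its +y side. The gap between the bench and the bed frame is 320 mm.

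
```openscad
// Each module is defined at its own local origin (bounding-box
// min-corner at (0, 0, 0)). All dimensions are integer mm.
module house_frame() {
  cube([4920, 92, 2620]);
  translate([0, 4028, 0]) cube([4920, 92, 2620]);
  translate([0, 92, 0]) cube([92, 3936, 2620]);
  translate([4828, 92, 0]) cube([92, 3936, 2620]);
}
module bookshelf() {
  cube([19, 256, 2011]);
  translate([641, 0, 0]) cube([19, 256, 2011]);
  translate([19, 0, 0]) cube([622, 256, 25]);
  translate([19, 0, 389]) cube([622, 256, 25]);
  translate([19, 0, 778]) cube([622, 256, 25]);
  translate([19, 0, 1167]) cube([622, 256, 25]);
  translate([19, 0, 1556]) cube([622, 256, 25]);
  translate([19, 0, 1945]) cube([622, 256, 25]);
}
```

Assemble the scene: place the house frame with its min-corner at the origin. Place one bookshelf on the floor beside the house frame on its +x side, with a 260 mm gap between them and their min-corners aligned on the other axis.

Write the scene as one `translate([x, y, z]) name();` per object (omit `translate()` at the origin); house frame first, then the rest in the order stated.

house_frame();
translate([5180, 0, 0]) bookshelf();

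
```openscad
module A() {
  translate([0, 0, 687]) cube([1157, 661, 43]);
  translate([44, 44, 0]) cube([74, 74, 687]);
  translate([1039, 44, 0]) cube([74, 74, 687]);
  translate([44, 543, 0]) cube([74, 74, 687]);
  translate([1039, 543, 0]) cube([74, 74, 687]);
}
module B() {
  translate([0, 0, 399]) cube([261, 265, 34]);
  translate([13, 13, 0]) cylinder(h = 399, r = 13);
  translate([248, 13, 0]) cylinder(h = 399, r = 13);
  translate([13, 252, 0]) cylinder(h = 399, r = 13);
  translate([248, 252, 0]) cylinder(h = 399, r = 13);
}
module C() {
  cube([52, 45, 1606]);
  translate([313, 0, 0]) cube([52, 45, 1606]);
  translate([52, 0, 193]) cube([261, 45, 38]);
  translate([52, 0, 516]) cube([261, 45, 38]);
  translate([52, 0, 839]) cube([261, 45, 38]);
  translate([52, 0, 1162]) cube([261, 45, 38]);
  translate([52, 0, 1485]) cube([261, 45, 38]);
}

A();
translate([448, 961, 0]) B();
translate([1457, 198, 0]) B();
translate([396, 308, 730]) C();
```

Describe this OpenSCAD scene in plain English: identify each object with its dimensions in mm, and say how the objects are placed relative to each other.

A is a rectangular dining table. The top is 1157×661×43 mm with its upper surface at z = 730 mm. It stands on four 74×74 mm square legs, each inset 44 mm from the nearest pair of top edges, running from the floor to the underside of the top.

B is a four-legged stool. The seat is a 261×265×34 mm slab whose top surface is at z = 433 mm; four round legs, each 26 mm in diameter, run from the floor (z = 0) to the underside of the seat, each leg's axis is inset half a diameter from the nearest pair of seat edges (so the leg's bounding box is flush with the corner).

C is a straight ladder. Two 52×45 mm vertical rails, 1606 mm tall, stand 365 mm apart (outside-to-outside) with their front faces coplanar on the −y side. 5 rungs, each 45 mm deep and 38 mm tall, span between the inner faces of the rails, front faces flush with the rails. The lowest rung's underside is at z = 193 mm and rungs are spaced 323 mm apart (underside to underside).

Two stools sit around the table at the +y, +x sides. The ladder is on top of the table, centred.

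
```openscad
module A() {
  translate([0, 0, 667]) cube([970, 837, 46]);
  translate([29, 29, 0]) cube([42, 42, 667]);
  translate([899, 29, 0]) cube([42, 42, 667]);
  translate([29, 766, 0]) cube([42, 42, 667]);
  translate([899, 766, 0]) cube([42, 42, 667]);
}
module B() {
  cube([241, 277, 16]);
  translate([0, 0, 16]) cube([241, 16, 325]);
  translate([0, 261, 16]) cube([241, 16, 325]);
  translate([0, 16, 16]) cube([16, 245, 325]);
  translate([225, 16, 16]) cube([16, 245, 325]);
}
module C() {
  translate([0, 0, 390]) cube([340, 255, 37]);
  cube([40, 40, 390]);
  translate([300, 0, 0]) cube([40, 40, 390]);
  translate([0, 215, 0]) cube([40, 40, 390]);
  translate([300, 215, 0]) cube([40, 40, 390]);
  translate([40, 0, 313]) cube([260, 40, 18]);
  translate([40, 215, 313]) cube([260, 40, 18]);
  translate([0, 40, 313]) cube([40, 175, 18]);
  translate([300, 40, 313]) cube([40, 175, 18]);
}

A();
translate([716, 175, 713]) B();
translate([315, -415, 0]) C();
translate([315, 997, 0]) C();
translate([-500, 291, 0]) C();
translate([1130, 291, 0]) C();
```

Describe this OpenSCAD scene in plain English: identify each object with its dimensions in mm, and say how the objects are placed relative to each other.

A is a table with a 970×837 mm rectangular top, 46 mm thick, top surface at z = 713 mm, supported by four 42×42 mm square legs, each inset 29 mm from the nearest pair of top edges, running from the floor.

B is an open storage box with external size 241×277×341 mm and wall thickness 16 mm (the base is also 16 mm thick). The base covers the whole footprint; the four walls stand on the base, with the y-facing walls full-width and the x-facing walls fitting between their inner faces.

C is a simple wooden stool: a rectangular seat 340 mm (x) by 255 mm (y), 37 mm thick, top face at z = 427 mm, on four square legs, each 40×40 mm in cross-section. The legs rest on z = 0, each flush with a corner of the seat. Four stretchers, 40 mm wide and 18 mm tall, connect adjacent legs with their undersides at z = 313 mm, each running between the inner faces of the legs it joins and aligned with the legs' outer faces on the other axis.

The open box is on top of the table. Four stools sit around the table at the −y, +y, −x, +x sides.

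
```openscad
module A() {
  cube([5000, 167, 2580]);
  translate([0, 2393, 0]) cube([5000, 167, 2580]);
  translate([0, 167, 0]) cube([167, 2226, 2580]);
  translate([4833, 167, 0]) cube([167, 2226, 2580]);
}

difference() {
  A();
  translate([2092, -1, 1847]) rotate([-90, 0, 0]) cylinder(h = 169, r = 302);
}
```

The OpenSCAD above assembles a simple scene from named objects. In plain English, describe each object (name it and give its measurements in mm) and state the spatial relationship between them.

A is a box-shaped house frame (walls only): outside footprint 5000×2560 mm, wall height 2580 mm, wall thickness 167 mm. The two y-facing walls run the full x-width; the two x-facing walls fit between the inner faces of the y-facing walls.

The house frame has a circular hole of radius 302 mm through its front wall, centred at (x = 2092, z = 1847).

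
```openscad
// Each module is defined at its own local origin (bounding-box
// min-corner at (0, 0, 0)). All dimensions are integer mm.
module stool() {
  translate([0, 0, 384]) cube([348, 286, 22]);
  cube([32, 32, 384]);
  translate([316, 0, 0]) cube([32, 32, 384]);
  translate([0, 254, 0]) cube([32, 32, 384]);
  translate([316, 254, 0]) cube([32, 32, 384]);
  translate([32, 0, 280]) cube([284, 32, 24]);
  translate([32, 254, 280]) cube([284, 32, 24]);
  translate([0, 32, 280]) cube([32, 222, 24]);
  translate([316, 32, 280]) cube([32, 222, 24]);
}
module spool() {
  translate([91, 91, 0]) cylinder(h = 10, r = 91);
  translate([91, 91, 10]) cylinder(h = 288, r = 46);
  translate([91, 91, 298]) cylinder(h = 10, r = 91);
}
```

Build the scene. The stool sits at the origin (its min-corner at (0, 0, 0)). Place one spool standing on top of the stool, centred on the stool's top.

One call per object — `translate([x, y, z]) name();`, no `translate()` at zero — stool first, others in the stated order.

stool();
translate([83, 52, 406]) spool();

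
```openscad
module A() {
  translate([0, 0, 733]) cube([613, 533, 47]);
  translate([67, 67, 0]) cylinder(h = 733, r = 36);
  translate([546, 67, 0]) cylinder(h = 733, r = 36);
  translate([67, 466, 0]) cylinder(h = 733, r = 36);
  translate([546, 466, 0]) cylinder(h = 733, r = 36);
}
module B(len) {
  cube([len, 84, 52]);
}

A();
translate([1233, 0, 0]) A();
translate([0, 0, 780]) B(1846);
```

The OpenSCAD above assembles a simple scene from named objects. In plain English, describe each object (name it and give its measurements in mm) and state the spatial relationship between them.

A is a rectangular dining table. The top is 613×533×47 mm with its upper surface at z = 780 mm. It stands on four round legs of 72 mm diameter, each leg's bounding box inset 31 mm from the nearest pair of top edges, running from the floor to the underside of the top.

B is a rectangular beam 1846 mm long (x), 84 mm deep (y), 52 mm thick (z).

The beam spans the tops of two tables placed 620 mm apart, resting at z = 780 mm.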